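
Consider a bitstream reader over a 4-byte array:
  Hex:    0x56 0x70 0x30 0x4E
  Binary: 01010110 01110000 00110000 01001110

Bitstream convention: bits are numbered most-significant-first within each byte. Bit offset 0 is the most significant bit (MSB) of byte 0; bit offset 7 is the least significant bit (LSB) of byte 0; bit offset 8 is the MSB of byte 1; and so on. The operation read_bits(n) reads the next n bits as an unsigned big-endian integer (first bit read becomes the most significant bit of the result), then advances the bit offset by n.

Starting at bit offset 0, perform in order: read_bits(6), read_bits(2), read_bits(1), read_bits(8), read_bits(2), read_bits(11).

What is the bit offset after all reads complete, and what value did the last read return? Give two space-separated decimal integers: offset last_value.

Answer: 30 1043

Derivation:
Read 1: bits[0:6] width=6 -> value=21 (bin 010101); offset now 6 = byte 0 bit 6; 26 bits remain
Read 2: bits[6:8] width=2 -> value=2 (bin 10); offset now 8 = byte 1 bit 0; 24 bits remain
Read 3: bits[8:9] width=1 -> value=0 (bin 0); offset now 9 = byte 1 bit 1; 23 bits remain
Read 4: bits[9:17] width=8 -> value=224 (bin 11100000); offset now 17 = byte 2 bit 1; 15 bits remain
Read 5: bits[17:19] width=2 -> value=1 (bin 01); offset now 19 = byte 2 bit 3; 13 bits remain
Read 6: bits[19:30] width=11 -> value=1043 (bin 10000010011); offset now 30 = byte 3 bit 6; 2 bits remain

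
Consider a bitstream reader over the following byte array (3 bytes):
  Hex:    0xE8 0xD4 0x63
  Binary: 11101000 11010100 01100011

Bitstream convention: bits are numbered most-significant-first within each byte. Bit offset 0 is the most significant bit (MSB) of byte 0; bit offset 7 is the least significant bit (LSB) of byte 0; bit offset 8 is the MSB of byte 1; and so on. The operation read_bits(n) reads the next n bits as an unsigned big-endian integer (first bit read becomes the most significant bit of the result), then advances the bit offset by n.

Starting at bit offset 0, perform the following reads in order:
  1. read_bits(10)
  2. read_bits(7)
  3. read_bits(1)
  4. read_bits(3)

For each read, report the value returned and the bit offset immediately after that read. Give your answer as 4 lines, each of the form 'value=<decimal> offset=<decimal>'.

Read 1: bits[0:10] width=10 -> value=931 (bin 1110100011); offset now 10 = byte 1 bit 2; 14 bits remain
Read 2: bits[10:17] width=7 -> value=40 (bin 0101000); offset now 17 = byte 2 bit 1; 7 bits remain
Read 3: bits[17:18] width=1 -> value=1 (bin 1); offset now 18 = byte 2 bit 2; 6 bits remain
Read 4: bits[18:21] width=3 -> value=4 (bin 100); offset now 21 = byte 2 bit 5; 3 bits remain

Answer: value=931 offset=10
value=40 offset=17
value=1 offset=18
value=4 offset=21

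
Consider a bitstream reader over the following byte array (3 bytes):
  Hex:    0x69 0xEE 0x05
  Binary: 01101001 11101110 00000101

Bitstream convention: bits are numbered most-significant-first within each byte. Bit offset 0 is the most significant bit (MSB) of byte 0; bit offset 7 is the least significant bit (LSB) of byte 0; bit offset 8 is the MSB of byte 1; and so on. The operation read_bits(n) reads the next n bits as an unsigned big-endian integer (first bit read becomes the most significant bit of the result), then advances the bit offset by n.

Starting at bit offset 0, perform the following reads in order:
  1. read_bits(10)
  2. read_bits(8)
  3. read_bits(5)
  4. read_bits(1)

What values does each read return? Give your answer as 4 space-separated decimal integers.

Answer: 423 184 2 1

Derivation:
Read 1: bits[0:10] width=10 -> value=423 (bin 0110100111); offset now 10 = byte 1 bit 2; 14 bits remain
Read 2: bits[10:18] width=8 -> value=184 (bin 10111000); offset now 18 = byte 2 bit 2; 6 bits remain
Read 3: bits[18:23] width=5 -> value=2 (bin 00010); offset now 23 = byte 2 bit 7; 1 bits remain
Read 4: bits[23:24] width=1 -> value=1 (bin 1); offset now 24 = byte 3 bit 0; 0 bits remain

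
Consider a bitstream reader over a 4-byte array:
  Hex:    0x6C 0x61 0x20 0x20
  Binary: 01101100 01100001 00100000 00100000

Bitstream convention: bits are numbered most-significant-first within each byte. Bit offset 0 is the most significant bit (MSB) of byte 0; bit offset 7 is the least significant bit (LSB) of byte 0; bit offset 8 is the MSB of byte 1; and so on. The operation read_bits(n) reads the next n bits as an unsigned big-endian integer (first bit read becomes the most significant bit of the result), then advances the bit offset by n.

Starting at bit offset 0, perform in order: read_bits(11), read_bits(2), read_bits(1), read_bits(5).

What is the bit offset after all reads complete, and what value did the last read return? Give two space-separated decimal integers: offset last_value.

Read 1: bits[0:11] width=11 -> value=867 (bin 01101100011); offset now 11 = byte 1 bit 3; 21 bits remain
Read 2: bits[11:13] width=2 -> value=0 (bin 00); offset now 13 = byte 1 bit 5; 19 bits remain
Read 3: bits[13:14] width=1 -> value=0 (bin 0); offset now 14 = byte 1 bit 6; 18 bits remain
Read 4: bits[14:19] width=5 -> value=9 (bin 01001); offset now 19 = byte 2 bit 3; 13 bits remain

Answer: 19 9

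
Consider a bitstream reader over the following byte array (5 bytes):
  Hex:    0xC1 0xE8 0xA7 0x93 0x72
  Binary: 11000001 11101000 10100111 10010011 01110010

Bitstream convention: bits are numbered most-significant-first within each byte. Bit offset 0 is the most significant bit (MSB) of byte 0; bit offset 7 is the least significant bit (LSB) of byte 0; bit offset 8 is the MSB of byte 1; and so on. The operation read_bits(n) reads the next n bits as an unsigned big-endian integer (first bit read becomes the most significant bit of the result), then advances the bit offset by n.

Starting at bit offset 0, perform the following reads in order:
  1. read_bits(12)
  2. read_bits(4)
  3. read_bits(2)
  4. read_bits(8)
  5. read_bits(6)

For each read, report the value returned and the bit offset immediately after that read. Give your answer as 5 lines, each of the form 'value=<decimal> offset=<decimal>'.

Read 1: bits[0:12] width=12 -> value=3102 (bin 110000011110); offset now 12 = byte 1 bit 4; 28 bits remain
Read 2: bits[12:16] width=4 -> value=8 (bin 1000); offset now 16 = byte 2 bit 0; 24 bits remain
Read 3: bits[16:18] width=2 -> value=2 (bin 10); offset now 18 = byte 2 bit 2; 22 bits remain
Read 4: bits[18:26] width=8 -> value=158 (bin 10011110); offset now 26 = byte 3 bit 2; 14 bits remain
Read 5: bits[26:32] width=6 -> value=19 (bin 010011); offset now 32 = byte 4 bit 0; 8 bits remain

Answer: value=3102 offset=12
value=8 offset=16
value=2 offset=18
value=158 offset=26
value=19 offset=32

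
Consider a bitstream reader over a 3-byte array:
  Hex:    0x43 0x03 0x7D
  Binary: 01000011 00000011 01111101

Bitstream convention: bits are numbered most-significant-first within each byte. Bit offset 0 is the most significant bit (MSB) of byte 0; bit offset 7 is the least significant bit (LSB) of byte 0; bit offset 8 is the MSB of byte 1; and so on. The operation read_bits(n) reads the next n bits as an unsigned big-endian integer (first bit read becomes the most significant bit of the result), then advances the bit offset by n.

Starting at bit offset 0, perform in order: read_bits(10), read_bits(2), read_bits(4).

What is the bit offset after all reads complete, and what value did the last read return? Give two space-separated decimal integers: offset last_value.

Read 1: bits[0:10] width=10 -> value=268 (bin 0100001100); offset now 10 = byte 1 bit 2; 14 bits remain
Read 2: bits[10:12] width=2 -> value=0 (bin 00); offset now 12 = byte 1 bit 4; 12 bits remain
Read 3: bits[12:16] width=4 -> value=3 (bin 0011); offset now 16 = byte 2 bit 0; 8 bits remain

Answer: 16 3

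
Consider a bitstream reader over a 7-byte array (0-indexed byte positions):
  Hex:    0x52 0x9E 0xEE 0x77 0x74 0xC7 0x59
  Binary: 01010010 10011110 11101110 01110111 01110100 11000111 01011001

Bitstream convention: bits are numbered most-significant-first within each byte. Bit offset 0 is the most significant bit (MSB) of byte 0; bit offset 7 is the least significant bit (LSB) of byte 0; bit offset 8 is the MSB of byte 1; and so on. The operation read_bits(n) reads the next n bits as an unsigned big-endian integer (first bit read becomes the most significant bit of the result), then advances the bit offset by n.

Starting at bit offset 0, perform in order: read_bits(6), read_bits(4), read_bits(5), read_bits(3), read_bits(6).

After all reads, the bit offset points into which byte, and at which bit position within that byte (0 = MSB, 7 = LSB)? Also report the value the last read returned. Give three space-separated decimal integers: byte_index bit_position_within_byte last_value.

Answer: 3 0 46

Derivation:
Read 1: bits[0:6] width=6 -> value=20 (bin 010100); offset now 6 = byte 0 bit 6; 50 bits remain
Read 2: bits[6:10] width=4 -> value=10 (bin 1010); offset now 10 = byte 1 bit 2; 46 bits remain
Read 3: bits[10:15] width=5 -> value=15 (bin 01111); offset now 15 = byte 1 bit 7; 41 bits remain
Read 4: bits[15:18] width=3 -> value=3 (bin 011); offset now 18 = byte 2 bit 2; 38 bits remain
Read 5: bits[18:24] width=6 -> value=46 (bin 101110); offset now 24 = byte 3 bit 0; 32 bits remain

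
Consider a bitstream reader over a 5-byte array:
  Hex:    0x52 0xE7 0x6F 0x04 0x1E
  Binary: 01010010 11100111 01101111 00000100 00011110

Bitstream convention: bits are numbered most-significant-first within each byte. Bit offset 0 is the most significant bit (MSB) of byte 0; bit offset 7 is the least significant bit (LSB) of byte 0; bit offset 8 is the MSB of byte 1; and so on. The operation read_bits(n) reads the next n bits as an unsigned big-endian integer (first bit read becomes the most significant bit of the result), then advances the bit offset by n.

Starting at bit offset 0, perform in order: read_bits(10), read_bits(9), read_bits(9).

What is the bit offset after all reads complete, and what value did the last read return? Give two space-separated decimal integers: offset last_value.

Read 1: bits[0:10] width=10 -> value=331 (bin 0101001011); offset now 10 = byte 1 bit 2; 30 bits remain
Read 2: bits[10:19] width=9 -> value=315 (bin 100111011); offset now 19 = byte 2 bit 3; 21 bits remain
Read 3: bits[19:28] width=9 -> value=240 (bin 011110000); offset now 28 = byte 3 bit 4; 12 bits remain

Answer: 28 240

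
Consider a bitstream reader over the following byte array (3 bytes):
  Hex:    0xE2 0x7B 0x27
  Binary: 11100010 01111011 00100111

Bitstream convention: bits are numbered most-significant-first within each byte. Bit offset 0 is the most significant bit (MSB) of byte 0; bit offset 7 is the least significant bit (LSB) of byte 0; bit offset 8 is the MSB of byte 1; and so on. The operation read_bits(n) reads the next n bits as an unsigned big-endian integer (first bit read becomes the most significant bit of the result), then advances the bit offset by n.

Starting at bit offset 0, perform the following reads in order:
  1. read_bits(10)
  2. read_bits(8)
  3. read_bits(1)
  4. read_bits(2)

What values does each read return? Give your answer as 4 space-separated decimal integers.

Read 1: bits[0:10] width=10 -> value=905 (bin 1110001001); offset now 10 = byte 1 bit 2; 14 bits remain
Read 2: bits[10:18] width=8 -> value=236 (bin 11101100); offset now 18 = byte 2 bit 2; 6 bits remain
Read 3: bits[18:19] width=1 -> value=1 (bin 1); offset now 19 = byte 2 bit 3; 5 bits remain
Read 4: bits[19:21] width=2 -> value=0 (bin 00); offset now 21 = byte 2 bit 5; 3 bits remain

Answer: 905 236 1 0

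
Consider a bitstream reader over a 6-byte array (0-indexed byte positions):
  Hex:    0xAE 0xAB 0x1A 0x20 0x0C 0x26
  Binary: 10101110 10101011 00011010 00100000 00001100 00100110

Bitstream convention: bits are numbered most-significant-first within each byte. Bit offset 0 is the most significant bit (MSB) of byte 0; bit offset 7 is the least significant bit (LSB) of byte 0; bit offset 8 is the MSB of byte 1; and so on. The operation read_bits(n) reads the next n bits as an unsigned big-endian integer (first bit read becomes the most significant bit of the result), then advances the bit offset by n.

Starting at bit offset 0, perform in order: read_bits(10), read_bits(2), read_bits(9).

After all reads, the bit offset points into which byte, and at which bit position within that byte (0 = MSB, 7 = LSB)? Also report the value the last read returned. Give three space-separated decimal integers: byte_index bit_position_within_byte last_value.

Read 1: bits[0:10] width=10 -> value=698 (bin 1010111010); offset now 10 = byte 1 bit 2; 38 bits remain
Read 2: bits[10:12] width=2 -> value=2 (bin 10); offset now 12 = byte 1 bit 4; 36 bits remain
Read 3: bits[12:21] width=9 -> value=355 (bin 101100011); offset now 21 = byte 2 bit 5; 27 bits remain

Answer: 2 5 355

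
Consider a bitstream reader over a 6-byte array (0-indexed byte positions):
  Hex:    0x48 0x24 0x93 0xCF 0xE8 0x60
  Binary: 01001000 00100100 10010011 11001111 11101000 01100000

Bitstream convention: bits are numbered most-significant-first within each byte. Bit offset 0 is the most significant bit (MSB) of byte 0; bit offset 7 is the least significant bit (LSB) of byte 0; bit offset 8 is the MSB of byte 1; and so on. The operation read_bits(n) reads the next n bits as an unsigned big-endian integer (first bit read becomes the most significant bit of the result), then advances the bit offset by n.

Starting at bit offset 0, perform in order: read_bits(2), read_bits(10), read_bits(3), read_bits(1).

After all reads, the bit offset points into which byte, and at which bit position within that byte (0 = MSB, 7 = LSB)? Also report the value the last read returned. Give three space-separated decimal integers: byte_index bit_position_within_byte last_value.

Answer: 2 0 0

Derivation:
Read 1: bits[0:2] width=2 -> value=1 (bin 01); offset now 2 = byte 0 bit 2; 46 bits remain
Read 2: bits[2:12] width=10 -> value=130 (bin 0010000010); offset now 12 = byte 1 bit 4; 36 bits remain
Read 3: bits[12:15] width=3 -> value=2 (bin 010); offset now 15 = byte 1 bit 7; 33 bits remain
Read 4: bits[15:16] width=1 -> value=0 (bin 0); offset now 16 = byte 2 bit 0; 32 bits remain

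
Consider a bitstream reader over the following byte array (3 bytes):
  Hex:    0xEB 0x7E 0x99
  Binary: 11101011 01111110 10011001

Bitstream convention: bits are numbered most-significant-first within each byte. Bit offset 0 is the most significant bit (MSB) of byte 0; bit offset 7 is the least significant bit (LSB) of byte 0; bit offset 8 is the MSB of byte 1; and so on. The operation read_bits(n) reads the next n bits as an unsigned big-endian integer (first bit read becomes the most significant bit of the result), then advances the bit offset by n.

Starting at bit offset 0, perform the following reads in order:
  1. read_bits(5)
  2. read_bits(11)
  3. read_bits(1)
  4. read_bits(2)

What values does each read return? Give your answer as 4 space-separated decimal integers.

Answer: 29 894 1 0

Derivation:
Read 1: bits[0:5] width=5 -> value=29 (bin 11101); offset now 5 = byte 0 bit 5; 19 bits remain
Read 2: bits[5:16] width=11 -> value=894 (bin 01101111110); offset now 16 = byte 2 bit 0; 8 bits remain
Read 3: bits[16:17] width=1 -> value=1 (bin 1); offset now 17 = byte 2 bit 1; 7 bits remain
Read 4: bits[17:19] width=2 -> value=0 (bin 00); offset now 19 = byte 2 bit 3; 5 bits remain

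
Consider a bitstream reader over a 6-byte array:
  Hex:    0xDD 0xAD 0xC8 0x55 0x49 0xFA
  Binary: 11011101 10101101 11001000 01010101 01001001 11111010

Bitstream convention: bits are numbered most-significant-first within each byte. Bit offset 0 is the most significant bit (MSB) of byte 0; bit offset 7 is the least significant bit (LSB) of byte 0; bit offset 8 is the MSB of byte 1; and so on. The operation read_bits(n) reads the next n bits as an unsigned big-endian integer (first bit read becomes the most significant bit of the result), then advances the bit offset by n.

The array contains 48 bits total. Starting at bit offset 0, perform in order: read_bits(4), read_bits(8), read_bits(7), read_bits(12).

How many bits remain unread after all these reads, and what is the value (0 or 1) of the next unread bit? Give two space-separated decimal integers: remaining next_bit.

Answer: 17 1

Derivation:
Read 1: bits[0:4] width=4 -> value=13 (bin 1101); offset now 4 = byte 0 bit 4; 44 bits remain
Read 2: bits[4:12] width=8 -> value=218 (bin 11011010); offset now 12 = byte 1 bit 4; 36 bits remain
Read 3: bits[12:19] width=7 -> value=110 (bin 1101110); offset now 19 = byte 2 bit 3; 29 bits remain
Read 4: bits[19:31] width=12 -> value=1066 (bin 010000101010); offset now 31 = byte 3 bit 7; 17 bits remain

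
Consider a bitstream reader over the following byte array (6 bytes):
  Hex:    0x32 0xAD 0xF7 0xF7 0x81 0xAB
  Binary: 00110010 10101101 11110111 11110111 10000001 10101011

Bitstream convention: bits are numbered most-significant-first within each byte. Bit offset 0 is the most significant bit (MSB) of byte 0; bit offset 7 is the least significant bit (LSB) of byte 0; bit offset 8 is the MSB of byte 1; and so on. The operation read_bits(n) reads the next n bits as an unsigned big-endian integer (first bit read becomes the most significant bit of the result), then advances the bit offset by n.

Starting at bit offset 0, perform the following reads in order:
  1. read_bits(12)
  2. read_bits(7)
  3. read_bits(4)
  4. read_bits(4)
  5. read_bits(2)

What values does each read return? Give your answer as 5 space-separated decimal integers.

Answer: 810 111 11 15 2

Derivation:
Read 1: bits[0:12] width=12 -> value=810 (bin 001100101010); offset now 12 = byte 1 bit 4; 36 bits remain
Read 2: bits[12:19] width=7 -> value=111 (bin 1101111); offset now 19 = byte 2 bit 3; 29 bits remain
Read 3: bits[19:23] width=4 -> value=11 (bin 1011); offset now 23 = byte 2 bit 7; 25 bits remain
Read 4: bits[23:27] width=4 -> value=15 (bin 1111); offset now 27 = byte 3 bit 3; 21 bits remain
Read 5: bits[27:29] width=2 -> value=2 (bin 10); offset now 29 = byte 3 bit 5; 19 bits remain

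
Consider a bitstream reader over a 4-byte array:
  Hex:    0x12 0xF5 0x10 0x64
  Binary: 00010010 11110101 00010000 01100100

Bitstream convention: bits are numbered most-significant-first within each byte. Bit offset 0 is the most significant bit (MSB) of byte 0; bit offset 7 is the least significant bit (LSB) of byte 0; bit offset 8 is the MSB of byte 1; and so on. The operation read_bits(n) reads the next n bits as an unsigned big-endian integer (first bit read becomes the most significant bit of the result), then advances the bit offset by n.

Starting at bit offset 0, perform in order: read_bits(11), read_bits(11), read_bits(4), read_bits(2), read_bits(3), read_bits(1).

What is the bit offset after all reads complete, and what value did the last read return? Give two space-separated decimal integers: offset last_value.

Read 1: bits[0:11] width=11 -> value=151 (bin 00010010111); offset now 11 = byte 1 bit 3; 21 bits remain
Read 2: bits[11:22] width=11 -> value=1348 (bin 10101000100); offset now 22 = byte 2 bit 6; 10 bits remain
Read 3: bits[22:26] width=4 -> value=1 (bin 0001); offset now 26 = byte 3 bit 2; 6 bits remain
Read 4: bits[26:28] width=2 -> value=2 (bin 10); offset now 28 = byte 3 bit 4; 4 bits remain
Read 5: bits[28:31] width=3 -> value=2 (bin 010); offset now 31 = byte 3 bit 7; 1 bits remain
Read 6: bits[31:32] width=1 -> value=0 (bin 0); offset now 32 = byte 4 bit 0; 0 bits remain

Answer: 32 0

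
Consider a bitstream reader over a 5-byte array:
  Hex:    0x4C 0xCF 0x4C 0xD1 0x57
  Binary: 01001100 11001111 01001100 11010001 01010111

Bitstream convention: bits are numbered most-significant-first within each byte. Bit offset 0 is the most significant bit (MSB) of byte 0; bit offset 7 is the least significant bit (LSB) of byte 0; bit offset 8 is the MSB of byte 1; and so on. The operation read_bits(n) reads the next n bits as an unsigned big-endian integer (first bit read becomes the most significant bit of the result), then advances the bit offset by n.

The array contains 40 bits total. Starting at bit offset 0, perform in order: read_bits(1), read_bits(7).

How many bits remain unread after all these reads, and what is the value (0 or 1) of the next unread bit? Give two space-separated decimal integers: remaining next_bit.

Answer: 32 1

Derivation:
Read 1: bits[0:1] width=1 -> value=0 (bin 0); offset now 1 = byte 0 bit 1; 39 bits remain
Read 2: bits[1:8] width=7 -> value=76 (bin 1001100); offset now 8 = byte 1 bit 0; 32 bits remain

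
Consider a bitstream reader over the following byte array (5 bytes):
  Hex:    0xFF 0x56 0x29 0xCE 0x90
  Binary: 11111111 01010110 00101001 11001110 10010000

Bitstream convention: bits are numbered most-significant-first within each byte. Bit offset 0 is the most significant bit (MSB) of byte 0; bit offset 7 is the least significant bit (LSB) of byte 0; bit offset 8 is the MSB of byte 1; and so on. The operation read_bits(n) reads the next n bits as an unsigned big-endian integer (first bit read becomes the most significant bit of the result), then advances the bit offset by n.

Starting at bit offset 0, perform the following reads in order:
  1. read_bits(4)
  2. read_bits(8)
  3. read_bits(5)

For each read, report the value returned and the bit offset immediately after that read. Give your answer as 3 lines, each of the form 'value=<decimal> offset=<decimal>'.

Answer: value=15 offset=4
value=245 offset=12
value=12 offset=17

Derivation:
Read 1: bits[0:4] width=4 -> value=15 (bin 1111); offset now 4 = byte 0 bit 4; 36 bits remain
Read 2: bits[4:12] width=8 -> value=245 (bin 11110101); offset now 12 = byte 1 bit 4; 28 bits remain
Read 3: bits[12:17] width=5 -> value=12 (bin 01100); offset now 17 = byte 2 bit 1; 23 bits remain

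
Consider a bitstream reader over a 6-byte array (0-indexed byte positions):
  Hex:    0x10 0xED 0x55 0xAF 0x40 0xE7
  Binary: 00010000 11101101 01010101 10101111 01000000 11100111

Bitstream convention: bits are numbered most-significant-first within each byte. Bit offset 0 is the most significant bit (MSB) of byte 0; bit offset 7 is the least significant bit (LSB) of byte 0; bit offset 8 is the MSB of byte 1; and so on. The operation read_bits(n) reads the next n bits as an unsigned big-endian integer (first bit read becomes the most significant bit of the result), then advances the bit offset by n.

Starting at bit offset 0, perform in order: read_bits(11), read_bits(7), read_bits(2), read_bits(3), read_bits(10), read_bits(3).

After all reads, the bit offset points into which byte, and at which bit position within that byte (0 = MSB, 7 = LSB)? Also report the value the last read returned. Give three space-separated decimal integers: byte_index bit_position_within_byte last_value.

Answer: 4 4 4

Derivation:
Read 1: bits[0:11] width=11 -> value=135 (bin 00010000111); offset now 11 = byte 1 bit 3; 37 bits remain
Read 2: bits[11:18] width=7 -> value=53 (bin 0110101); offset now 18 = byte 2 bit 2; 30 bits remain
Read 3: bits[18:20] width=2 -> value=1 (bin 01); offset now 20 = byte 2 bit 4; 28 bits remain
Read 4: bits[20:23] width=3 -> value=2 (bin 010); offset now 23 = byte 2 bit 7; 25 bits remain
Read 5: bits[23:33] width=10 -> value=862 (bin 1101011110); offset now 33 = byte 4 bit 1; 15 bits remain
Read 6: bits[33:36] width=3 -> value=4 (bin 100); offset now 36 = byte 4 bit 4; 12 bits remain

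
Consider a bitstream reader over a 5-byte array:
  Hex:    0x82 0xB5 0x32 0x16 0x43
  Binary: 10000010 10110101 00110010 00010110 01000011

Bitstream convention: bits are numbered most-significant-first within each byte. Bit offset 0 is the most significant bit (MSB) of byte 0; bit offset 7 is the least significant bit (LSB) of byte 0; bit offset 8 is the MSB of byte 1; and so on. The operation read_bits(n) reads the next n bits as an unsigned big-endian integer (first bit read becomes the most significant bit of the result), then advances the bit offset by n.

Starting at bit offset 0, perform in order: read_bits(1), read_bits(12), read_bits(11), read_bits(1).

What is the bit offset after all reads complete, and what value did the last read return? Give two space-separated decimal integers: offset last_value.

Read 1: bits[0:1] width=1 -> value=1 (bin 1); offset now 1 = byte 0 bit 1; 39 bits remain
Read 2: bits[1:13] width=12 -> value=86 (bin 000001010110); offset now 13 = byte 1 bit 5; 27 bits remain
Read 3: bits[13:24] width=11 -> value=1330 (bin 10100110010); offset now 24 = byte 3 bit 0; 16 bits remain
Read 4: bits[24:25] width=1 -> value=0 (bin 0); offset now 25 = byte 3 bit 1; 15 bits remain

Answer: 25 0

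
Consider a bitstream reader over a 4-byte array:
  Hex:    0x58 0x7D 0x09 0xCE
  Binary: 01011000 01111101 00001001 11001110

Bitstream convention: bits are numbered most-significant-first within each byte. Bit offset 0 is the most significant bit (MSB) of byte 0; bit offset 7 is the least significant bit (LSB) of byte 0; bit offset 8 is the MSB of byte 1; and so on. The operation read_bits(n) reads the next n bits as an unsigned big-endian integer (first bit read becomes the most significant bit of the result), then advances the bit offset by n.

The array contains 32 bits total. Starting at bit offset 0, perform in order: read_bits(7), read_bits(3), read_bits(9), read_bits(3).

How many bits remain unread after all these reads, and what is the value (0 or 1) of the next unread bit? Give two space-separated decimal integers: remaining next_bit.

Read 1: bits[0:7] width=7 -> value=44 (bin 0101100); offset now 7 = byte 0 bit 7; 25 bits remain
Read 2: bits[7:10] width=3 -> value=1 (bin 001); offset now 10 = byte 1 bit 2; 22 bits remain
Read 3: bits[10:19] width=9 -> value=488 (bin 111101000); offset now 19 = byte 2 bit 3; 13 bits remain
Read 4: bits[19:22] width=3 -> value=2 (bin 010); offset now 22 = byte 2 bit 6; 10 bits remain

Answer: 10 0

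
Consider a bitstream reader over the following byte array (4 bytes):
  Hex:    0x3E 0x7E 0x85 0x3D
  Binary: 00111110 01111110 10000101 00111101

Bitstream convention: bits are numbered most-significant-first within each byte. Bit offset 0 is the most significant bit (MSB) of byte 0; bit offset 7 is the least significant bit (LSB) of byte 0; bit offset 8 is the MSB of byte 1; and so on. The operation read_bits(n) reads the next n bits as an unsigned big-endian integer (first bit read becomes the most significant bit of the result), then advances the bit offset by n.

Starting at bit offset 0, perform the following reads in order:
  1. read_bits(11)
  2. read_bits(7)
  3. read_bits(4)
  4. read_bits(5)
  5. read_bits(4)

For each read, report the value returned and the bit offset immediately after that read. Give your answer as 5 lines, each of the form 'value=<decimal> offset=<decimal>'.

Answer: value=499 offset=11
value=122 offset=18
value=1 offset=22
value=9 offset=27
value=14 offset=31

Derivation:
Read 1: bits[0:11] width=11 -> value=499 (bin 00111110011); offset now 11 = byte 1 bit 3; 21 bits remain
Read 2: bits[11:18] width=7 -> value=122 (bin 1111010); offset now 18 = byte 2 bit 2; 14 bits remain
Read 3: bits[18:22] width=4 -> value=1 (bin 0001); offset now 22 = byte 2 bit 6; 10 bits remain
Read 4: bits[22:27] width=5 -> value=9 (bin 01001); offset now 27 = byte 3 bit 3; 5 bits remain
Read 5: bits[27:31] width=4 -> value=14 (bin 1110); offset now 31 = byte 3 bit 7; 1 bits remain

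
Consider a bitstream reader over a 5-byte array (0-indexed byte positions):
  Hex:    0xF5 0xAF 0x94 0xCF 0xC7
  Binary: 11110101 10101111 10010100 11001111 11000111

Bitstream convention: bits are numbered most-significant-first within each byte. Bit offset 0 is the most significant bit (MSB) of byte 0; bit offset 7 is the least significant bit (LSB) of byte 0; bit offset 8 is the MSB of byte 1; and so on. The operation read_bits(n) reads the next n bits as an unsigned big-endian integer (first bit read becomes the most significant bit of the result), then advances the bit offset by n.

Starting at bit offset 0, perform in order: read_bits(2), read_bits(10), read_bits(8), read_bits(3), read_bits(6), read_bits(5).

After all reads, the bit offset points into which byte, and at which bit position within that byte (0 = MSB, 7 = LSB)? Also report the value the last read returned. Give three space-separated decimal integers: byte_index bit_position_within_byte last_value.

Read 1: bits[0:2] width=2 -> value=3 (bin 11); offset now 2 = byte 0 bit 2; 38 bits remain
Read 2: bits[2:12] width=10 -> value=858 (bin 1101011010); offset now 12 = byte 1 bit 4; 28 bits remain
Read 3: bits[12:20] width=8 -> value=249 (bin 11111001); offset now 20 = byte 2 bit 4; 20 bits remain
Read 4: bits[20:23] width=3 -> value=2 (bin 010); offset now 23 = byte 2 bit 7; 17 bits remain
Read 5: bits[23:29] width=6 -> value=25 (bin 011001); offset now 29 = byte 3 bit 5; 11 bits remain
Read 6: bits[29:34] width=5 -> value=31 (bin 11111); offset now 34 = byte 4 bit 2; 6 bits remain

Answer: 4 2 31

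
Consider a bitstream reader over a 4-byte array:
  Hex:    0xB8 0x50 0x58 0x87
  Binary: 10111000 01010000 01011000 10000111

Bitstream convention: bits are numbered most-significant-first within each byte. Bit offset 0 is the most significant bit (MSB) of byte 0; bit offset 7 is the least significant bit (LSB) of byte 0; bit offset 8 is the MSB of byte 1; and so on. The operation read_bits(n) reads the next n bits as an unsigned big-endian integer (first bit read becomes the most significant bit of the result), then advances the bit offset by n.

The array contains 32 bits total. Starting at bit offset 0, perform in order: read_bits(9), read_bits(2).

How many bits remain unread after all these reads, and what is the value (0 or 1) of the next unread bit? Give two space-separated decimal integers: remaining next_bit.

Read 1: bits[0:9] width=9 -> value=368 (bin 101110000); offset now 9 = byte 1 bit 1; 23 bits remain
Read 2: bits[9:11] width=2 -> value=2 (bin 10); offset now 11 = byte 1 bit 3; 21 bits remain

Answer: 21 1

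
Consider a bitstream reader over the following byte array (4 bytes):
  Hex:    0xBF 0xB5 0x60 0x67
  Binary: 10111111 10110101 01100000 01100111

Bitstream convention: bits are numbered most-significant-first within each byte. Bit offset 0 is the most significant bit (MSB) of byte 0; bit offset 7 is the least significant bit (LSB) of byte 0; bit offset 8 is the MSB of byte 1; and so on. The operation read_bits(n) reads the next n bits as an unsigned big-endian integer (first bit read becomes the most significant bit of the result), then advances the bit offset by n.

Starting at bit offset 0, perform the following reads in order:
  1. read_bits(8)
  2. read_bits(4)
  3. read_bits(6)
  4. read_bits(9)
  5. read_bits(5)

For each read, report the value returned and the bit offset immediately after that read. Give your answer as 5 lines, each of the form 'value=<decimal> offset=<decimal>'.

Answer: value=191 offset=8
value=11 offset=12
value=21 offset=18
value=259 offset=27
value=7 offset=32

Derivation:
Read 1: bits[0:8] width=8 -> value=191 (bin 10111111); offset now 8 = byte 1 bit 0; 24 bits remain
Read 2: bits[8:12] width=4 -> value=11 (bin 1011); offset now 12 = byte 1 bit 4; 20 bits remain
Read 3: bits[12:18] width=6 -> value=21 (bin 010101); offset now 18 = byte 2 bit 2; 14 bits remain
Read 4: bits[18:27] width=9 -> value=259 (bin 100000011); offset now 27 = byte 3 bit 3; 5 bits remain
Read 5: bits[27:32] width=5 -> value=7 (bin 00111); offset now 32 = byte 4 bit 0; 0 bits remain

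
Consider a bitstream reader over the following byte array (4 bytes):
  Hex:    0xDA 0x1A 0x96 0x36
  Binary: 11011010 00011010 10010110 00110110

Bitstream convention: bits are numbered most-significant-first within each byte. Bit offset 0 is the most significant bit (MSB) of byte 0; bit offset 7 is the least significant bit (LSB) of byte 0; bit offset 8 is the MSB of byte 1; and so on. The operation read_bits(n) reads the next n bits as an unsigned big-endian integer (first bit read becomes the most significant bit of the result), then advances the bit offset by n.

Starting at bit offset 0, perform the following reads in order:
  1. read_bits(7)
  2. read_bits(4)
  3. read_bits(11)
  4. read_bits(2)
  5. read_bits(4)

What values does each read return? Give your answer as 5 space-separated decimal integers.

Read 1: bits[0:7] width=7 -> value=109 (bin 1101101); offset now 7 = byte 0 bit 7; 25 bits remain
Read 2: bits[7:11] width=4 -> value=0 (bin 0000); offset now 11 = byte 1 bit 3; 21 bits remain
Read 3: bits[11:22] width=11 -> value=1701 (bin 11010100101); offset now 22 = byte 2 bit 6; 10 bits remain
Read 4: bits[22:24] width=2 -> value=2 (bin 10); offset now 24 = byte 3 bit 0; 8 bits remain
Read 5: bits[24:28] width=4 -> value=3 (bin 0011); offset now 28 = byte 3 bit 4; 4 bits remain

Answer: 109 0 1701 2 3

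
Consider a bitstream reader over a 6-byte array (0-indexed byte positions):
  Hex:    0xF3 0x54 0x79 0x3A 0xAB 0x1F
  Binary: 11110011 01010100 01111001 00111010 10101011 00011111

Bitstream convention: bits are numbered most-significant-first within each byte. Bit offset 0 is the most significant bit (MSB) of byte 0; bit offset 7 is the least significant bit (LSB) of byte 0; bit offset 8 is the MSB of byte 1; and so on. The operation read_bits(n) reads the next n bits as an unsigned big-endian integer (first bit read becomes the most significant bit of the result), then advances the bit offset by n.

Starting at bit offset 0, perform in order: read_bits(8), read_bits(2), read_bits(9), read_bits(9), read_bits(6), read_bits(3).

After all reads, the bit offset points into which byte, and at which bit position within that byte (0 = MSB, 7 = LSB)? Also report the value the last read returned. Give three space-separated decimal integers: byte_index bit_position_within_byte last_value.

Answer: 4 5 5

Derivation:
Read 1: bits[0:8] width=8 -> value=243 (bin 11110011); offset now 8 = byte 1 bit 0; 40 bits remain
Read 2: bits[8:10] width=2 -> value=1 (bin 01); offset now 10 = byte 1 bit 2; 38 bits remain
Read 3: bits[10:19] width=9 -> value=163 (bin 010100011); offset now 19 = byte 2 bit 3; 29 bits remain
Read 4: bits[19:28] width=9 -> value=403 (bin 110010011); offset now 28 = byte 3 bit 4; 20 bits remain
Read 5: bits[28:34] width=6 -> value=42 (bin 101010); offset now 34 = byte 4 bit 2; 14 bits remain
Read 6: bits[34:37] width=3 -> value=5 (bin 101); offset now 37 = byte 4 bit 5; 11 bits remain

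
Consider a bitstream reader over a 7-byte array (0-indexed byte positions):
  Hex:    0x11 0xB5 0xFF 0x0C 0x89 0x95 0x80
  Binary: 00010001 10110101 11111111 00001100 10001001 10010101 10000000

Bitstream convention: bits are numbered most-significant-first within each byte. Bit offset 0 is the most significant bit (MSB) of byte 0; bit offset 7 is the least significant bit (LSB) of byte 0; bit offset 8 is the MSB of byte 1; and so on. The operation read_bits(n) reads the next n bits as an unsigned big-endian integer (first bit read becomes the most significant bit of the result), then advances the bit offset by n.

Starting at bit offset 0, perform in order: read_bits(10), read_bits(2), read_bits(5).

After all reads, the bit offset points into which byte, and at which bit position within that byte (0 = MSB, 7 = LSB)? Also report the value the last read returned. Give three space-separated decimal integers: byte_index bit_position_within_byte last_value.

Read 1: bits[0:10] width=10 -> value=70 (bin 0001000110); offset now 10 = byte 1 bit 2; 46 bits remain
Read 2: bits[10:12] width=2 -> value=3 (bin 11); offset now 12 = byte 1 bit 4; 44 bits remain
Read 3: bits[12:17] width=5 -> value=11 (bin 01011); offset now 17 = byte 2 bit 1; 39 bits remain

Answer: 2 1 11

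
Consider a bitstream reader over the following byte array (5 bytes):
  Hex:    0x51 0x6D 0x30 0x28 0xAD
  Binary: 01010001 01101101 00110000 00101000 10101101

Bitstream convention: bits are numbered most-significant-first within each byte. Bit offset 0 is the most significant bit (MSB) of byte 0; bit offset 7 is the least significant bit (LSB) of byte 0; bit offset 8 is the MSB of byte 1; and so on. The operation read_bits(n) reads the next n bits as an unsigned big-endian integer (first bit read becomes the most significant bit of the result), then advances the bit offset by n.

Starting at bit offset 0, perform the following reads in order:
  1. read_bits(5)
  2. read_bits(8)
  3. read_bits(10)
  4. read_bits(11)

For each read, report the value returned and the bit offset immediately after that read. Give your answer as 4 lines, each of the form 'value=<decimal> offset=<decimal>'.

Answer: value=10 offset=5
value=45 offset=13
value=664 offset=23
value=162 offset=34

Derivation:
Read 1: bits[0:5] width=5 -> value=10 (bin 01010); offset now 5 = byte 0 bit 5; 35 bits remain
Read 2: bits[5:13] width=8 -> value=45 (bin 00101101); offset now 13 = byte 1 bit 5; 27 bits remain
Read 3: bits[13:23] width=10 -> value=664 (bin 1010011000); offset now 23 = byte 2 bit 7; 17 bits remain
Read 4: bits[23:34] width=11 -> value=162 (bin 00010100010); offset now 34 = byte 4 bit 2; 6 bits remain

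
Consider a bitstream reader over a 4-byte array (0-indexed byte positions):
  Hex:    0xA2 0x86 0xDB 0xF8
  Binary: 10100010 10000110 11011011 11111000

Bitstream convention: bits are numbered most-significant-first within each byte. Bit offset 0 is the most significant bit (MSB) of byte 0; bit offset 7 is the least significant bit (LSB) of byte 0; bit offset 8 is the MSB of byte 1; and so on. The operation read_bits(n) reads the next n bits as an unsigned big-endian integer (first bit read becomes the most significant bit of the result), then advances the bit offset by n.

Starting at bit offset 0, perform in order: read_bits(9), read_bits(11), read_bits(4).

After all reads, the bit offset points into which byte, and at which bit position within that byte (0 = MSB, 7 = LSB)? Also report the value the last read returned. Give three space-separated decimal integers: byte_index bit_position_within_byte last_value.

Read 1: bits[0:9] width=9 -> value=325 (bin 101000101); offset now 9 = byte 1 bit 1; 23 bits remain
Read 2: bits[9:20] width=11 -> value=109 (bin 00001101101); offset now 20 = byte 2 bit 4; 12 bits remain
Read 3: bits[20:24] width=4 -> value=11 (bin 1011); offset now 24 = byte 3 bit 0; 8 bits remain

Answer: 3 0 11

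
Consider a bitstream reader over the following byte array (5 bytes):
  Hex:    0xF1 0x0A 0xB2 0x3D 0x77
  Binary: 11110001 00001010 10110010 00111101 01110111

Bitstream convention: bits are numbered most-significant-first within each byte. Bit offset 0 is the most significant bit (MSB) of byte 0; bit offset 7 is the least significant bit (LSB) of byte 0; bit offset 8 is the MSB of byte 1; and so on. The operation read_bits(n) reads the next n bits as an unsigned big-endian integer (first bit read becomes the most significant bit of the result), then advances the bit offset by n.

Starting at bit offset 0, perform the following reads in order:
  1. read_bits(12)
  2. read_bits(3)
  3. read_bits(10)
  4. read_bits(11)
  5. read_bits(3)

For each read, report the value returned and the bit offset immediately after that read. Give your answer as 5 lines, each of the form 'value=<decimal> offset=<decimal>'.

Answer: value=3856 offset=12
value=5 offset=15
value=356 offset=25
value=983 offset=36
value=3 offset=39

Derivation:
Read 1: bits[0:12] width=12 -> value=3856 (bin 111100010000); offset now 12 = byte 1 bit 4; 28 bits remain
Read 2: bits[12:15] width=3 -> value=5 (bin 101); offset now 15 = byte 1 bit 7; 25 bits remain
Read 3: bits[15:25] width=10 -> value=356 (bin 0101100100); offset now 25 = byte 3 bit 1; 15 bits remain
Read 4: bits[25:36] width=11 -> value=983 (bin 01111010111); offset now 36 = byte 4 bit 4; 4 bits remain
Read 5: bits[36:39] width=3 -> value=3 (bin 011); offset now 39 = byte 4 bit 7; 1 bits remain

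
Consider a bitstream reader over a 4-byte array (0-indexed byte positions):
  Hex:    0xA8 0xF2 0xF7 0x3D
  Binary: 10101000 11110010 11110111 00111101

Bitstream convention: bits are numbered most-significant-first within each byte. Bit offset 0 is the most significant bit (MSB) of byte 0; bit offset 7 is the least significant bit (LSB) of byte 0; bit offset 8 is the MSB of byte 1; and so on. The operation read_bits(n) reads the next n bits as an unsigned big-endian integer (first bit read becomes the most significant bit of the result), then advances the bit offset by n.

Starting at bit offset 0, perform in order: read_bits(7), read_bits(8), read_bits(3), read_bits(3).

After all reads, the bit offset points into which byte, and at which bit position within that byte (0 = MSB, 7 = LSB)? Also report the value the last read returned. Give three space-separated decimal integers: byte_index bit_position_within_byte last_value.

Answer: 2 5 6

Derivation:
Read 1: bits[0:7] width=7 -> value=84 (bin 1010100); offset now 7 = byte 0 bit 7; 25 bits remain
Read 2: bits[7:15] width=8 -> value=121 (bin 01111001); offset now 15 = byte 1 bit 7; 17 bits remain
Read 3: bits[15:18] width=3 -> value=3 (bin 011); offset now 18 = byte 2 bit 2; 14 bits remain
Read 4: bits[18:21] width=3 -> value=6 (bin 110); offset now 21 = byte 2 bit 5; 11 bits remain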